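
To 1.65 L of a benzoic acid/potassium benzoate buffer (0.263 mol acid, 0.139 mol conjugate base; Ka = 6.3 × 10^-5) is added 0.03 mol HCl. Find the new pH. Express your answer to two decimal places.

pH = 3.77

Added H+ converts C6H5COO- to C6H5COOH: C6H5COOH → 0.293 mol, C6H5COO- → 0.109 mol.
pKa = −log(6.3 × 10^-5) = 4.201
pH = pKa + log([A⁻]/[HA]) = 4.201 + log(0.109/0.293) = 4.201 -0.429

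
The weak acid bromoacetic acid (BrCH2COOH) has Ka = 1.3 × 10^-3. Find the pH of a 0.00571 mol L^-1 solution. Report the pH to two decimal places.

BrCH2COOH ⇌ BrCH2COO- + H+
Ka = [H+]²/(0.00571 − [H+]) = 1.3 × 10^-3
Here C₀/Ka ≈ 4.39, so the small-[H+] approximation fails. Use the quadratic:
[H+] = [−0.0013 + √(0.0013² + 2.97e-05)]/2 = 2.15 × 10^-3 M
pH = −log[H+] = −log(2.15 × 10^-3) = 2.67

pH = 2.67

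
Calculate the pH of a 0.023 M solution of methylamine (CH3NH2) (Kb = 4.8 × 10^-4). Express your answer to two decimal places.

pH = 11.49

CH3NH2 + H2O ⇌ CH3NH3+ + OH-
From the ICE table, Kb = x²/(0.023 − x) = 4.8 × 10^-4.
x is not negligible relative to C₀; solve x² + 0.00048·x − 1.1e-05 = 0.
x = [−0.00048 + √(0.00048² + 4.42e-05)]/2 = 3.09 × 10^-3 M
pOH = 2.51, so pH = 14.00 − pOH = 11.49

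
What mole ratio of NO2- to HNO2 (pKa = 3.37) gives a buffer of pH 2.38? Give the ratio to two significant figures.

ratio = 0.10

pH = pKa + log(r) ⇒ log(r) = 2.38 − 3.37 = -0.99
r = [NO2-]/[HNO2] = 10^(-0.99) = 0.102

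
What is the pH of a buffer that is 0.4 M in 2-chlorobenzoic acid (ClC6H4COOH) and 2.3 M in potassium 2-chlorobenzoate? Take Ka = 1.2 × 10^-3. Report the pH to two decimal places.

pKa = −log(1.2 × 10^-3) = 2.921
Henderson–Hasselbalch: pH = pKa + log([ClC6H4COO-]/[ClC6H4COOH]) = 2.921 + log(2.3/0.4)
pH = 2.921 + (+0.760) = 3.68

pH = 3.68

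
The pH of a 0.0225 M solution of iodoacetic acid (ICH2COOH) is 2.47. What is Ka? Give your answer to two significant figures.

Ka = 6.0 × 10^-4

[H+] = 10^(-2.47) = 3.39 × 10^-3 M
At equilibrium [HA] = 0.0225 − 3.39 × 10^-3 = 1.91 × 10^-2 M
Ka = [H+][A-]/[HA] = (3.39 × 10^-3)² / 1.91 × 10^-2 = 6.0 × 10^-4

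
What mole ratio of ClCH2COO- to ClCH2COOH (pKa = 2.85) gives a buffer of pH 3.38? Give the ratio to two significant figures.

pH = pKa + log(r) ⇒ log(r) = 3.38 − 2.85 = +0.53
r = [ClCH2COO-]/[ClCH2COOH] = 10^(+0.53) = 3.39

ratio = 3.4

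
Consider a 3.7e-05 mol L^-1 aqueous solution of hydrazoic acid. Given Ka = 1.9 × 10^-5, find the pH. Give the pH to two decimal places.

HN3 ⇌ N3- + H+
From the ICE table, Ka = [H+]²/(3.7e-05 − [H+]) = 1.9 × 10^-5.
The 5% rule fails; solving [H+]² + Ka·[H+] − Ka·C₀ = 0 exactly:
[H+] = (−Ka + √(Ka² + 4·Ka·C₀))/2 = 1.87 × 10^-5 M
pH = −log(1.87 × 10^-5) = 4.73

pH = 4.73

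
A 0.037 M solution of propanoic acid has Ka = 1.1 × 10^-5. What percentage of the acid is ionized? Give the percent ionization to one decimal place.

CH3CH2COOH ⇌ CH3CH2COO- + H+; let x = [H+] at equilibrium.
x ≈ √(Ka·C₀) = √(1.1 × 10^-5 × 0.037) = 6.38 × 10^-4 M
% ionization = x/C₀ × 100% = 6.38 × 10^-4/0.037 × 100% = 1.7%

1.7%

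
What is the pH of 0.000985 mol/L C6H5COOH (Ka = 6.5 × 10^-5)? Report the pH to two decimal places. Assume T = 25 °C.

pH = 3.65

C6H5COOH ⇌ C6H5COO- + H+
Let x = [H+] at equilibrium. Ka = x²/(0.000985 − x).
x is not negligible relative to C₀; solve x² + 6.5e-05·x − 6.4e-08 = 0.
x = (−Ka + √(Ka² + 4·Ka·C₀))/2 = 2.23 × 10^-4 M
pH = −log[H+] = −log(2.23 × 10^-4) = 3.65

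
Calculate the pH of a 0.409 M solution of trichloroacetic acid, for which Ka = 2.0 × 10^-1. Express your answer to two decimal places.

pH = 0.69

Cl3CCOOH ⇌ Cl3CCOO- + H+
Let x = [H+] at equilibrium. Ka = x²/(0.409 − x).
The 5% rule fails; solving x² + Ka·x − Ka·C₀ = 0 exactly:
x = [−0.2 + √(0.2² + 0.327)]/2 = 2.03 × 10^-1 M
pH = −log[H+] = −log(2.03 × 10^-1) = 0.69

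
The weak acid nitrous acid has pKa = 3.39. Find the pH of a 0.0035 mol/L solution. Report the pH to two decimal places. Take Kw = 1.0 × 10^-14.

pH = 3.00

HNO2 ⇌ NO2- + H+
Ka = 10^(−3.39) = 4.07 × 10^-4
From the ICE table, Ka = [H+]²/(0.0035 − [H+]) = 4.07 × 10^-4.
The 5% rule fails; solving [H+]² + Ka·[H+] − Ka·C₀ = 0 exactly:
[H+] = (−Ka + √(Ka² + 4·Ka·C₀))/2 = 1.01 × 10^-3 M
pH = −log[H+] = −log(1.01 × 10^-3) = 3.00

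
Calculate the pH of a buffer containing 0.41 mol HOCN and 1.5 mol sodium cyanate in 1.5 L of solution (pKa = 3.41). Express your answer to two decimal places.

pH = 3.97

pH = pKa + log([A⁻]/[HA]) = 3.41 + log(1.5/0.41)
pH = 3.41 + (+0.563) = 3.97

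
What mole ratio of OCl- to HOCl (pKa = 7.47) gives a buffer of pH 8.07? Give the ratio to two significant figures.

ratio = 4.0

pH = pKa + log(r) ⇒ log(r) = 8.07 − 7.47 = +0.60
r = [OCl-]/[HOCl] = 10^(+0.60) = 3.98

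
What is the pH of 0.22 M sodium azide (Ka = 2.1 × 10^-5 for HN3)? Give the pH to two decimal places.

pH = 9.01

N3- is the conjugate base of the weak acid HN3.
Kb = Kw/Ka = 1.0×10^-14 / 2.1 × 10^-5 = 4.76 × 10^-10
Let x = [OH-] at equilibrium. Kb = x²/(0.22 − x).
Assume x ≪ 0.22: x ≈ √(4.76 × 10^-10 × 0.22) = 1.02 × 10^-5 M
(x/C₀ = 0.0047% < 5%, so the approximation holds.)
pOH = 4.99, so pH = 14.00 − pOH = 9.01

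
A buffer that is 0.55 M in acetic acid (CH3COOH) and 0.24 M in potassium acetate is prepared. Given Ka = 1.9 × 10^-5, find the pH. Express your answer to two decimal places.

pH = 4.36

pKa = −log(1.9 × 10^-5) = 4.721
pH = pKa + log([A⁻]/[HA]) = 4.721 + log(0.24/0.55)
pH = 4.721 + (-0.360) = 4.36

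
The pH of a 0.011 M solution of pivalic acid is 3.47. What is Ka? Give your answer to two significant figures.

Ka = 1.1 × 10^-5

[H+] = 10^(-3.47) = 3.39 × 10^-4 M
At equilibrium [HA] = 0.011 − 3.39 × 10^-4 = 1.07 × 10^-2 M
Ka = [H+][A-]/[HA] = (3.39 × 10^-4)² / 1.07 × 10^-2 = 1.1 × 10^-5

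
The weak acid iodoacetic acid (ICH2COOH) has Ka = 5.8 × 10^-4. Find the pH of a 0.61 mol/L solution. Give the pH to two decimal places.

pH = 1.73

ICH2COOH ⇌ ICH2COO- + H+
From the ICE table, Ka = x²/(0.61 − x) = 5.8 × 10^-4.
Since Ka ≪ C₀, x ≈ √(Ka·C₀) = 1.88 × 10^-2 M.
pH = −log(1.88 × 10^-2) = 1.73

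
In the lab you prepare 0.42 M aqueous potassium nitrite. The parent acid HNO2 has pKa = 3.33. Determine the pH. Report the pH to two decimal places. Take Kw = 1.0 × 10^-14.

pH = 8.48

NO2- is the conjugate base of the weak acid HNO2.
Ka = 10^(−3.33) = 4.68 × 10^-4
Kb = Kw/Ka = 1.0×10^-14 / 4.68 × 10^-4 = 2.14 × 10^-11
Let x = [OH-] at equilibrium. Kb = x²/(0.42 − x).
Since Kb ≪ C₀, x ≈ √(Kb·C₀) = 3.00 × 10^-6 M.
(x/C₀ = 0.00071% < 5%, so the approximation holds.)
pOH = 5.52, so pH = 14.00 − pOH = 8.48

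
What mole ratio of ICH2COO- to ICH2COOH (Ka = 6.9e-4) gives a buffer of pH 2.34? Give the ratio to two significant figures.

ratio = 0.15

pKa = -log(6.9 × 10^-4) = 3.161
pH = pKa + log(r) ⇒ log(r) = 2.34 − 3.161 = -0.821
r = [ICH2COO-]/[ICH2COOH] = 10^(-0.821) = 0.151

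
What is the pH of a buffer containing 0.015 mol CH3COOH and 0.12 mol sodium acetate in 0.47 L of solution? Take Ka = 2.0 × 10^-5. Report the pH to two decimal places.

pKa = −log(2.0 × 10^-5) = 4.699
pH = pKa + log([A⁻]/[HA]) = 4.699 + log(0.12/0.015)
pH = 4.699 + (+0.903) = 5.60

pH = 5.60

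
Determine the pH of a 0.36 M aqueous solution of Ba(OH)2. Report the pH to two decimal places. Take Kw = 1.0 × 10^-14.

Ba(OH)2 is a strong base (each formula unit releases 2 OH-); [OH-] = 0.72 M.
pOH = -log(0.72) = 0.14
pH = 14.00 - 0.14 = 13.86

pH = 13.86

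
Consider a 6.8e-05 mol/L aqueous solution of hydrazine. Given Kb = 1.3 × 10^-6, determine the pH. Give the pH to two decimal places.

pH = 8.94

N2H4 + H2O ⇌ N2H5+ + OH-
Let x = [OH-] at equilibrium. Kb = x²/(6.8e-05 − x).
The 5% rule fails; solving x² + Kb·x − Kb·C₀ = 0 exactly:
x = [−1.3e-06 + √(1.3e-06² + 3.54e-10)]/2 = 8.77 × 10^-6 M
pOH = 5.06, so pH = 14.00 − pOH = 8.94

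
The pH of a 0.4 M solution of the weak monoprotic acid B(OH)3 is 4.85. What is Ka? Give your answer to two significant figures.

[H+] = 10^(-4.85) = 1.41 × 10^-5 M
At equilibrium [HA] = 0.4 − 1.41 × 10^-5 = 4.00 × 10^-1 M
Ka = [H+][A-]/[HA] = (1.41 × 10^-5)² / 4.00 × 10^-1 = 5.0 × 10^-10

Ka = 5.0 × 10^-10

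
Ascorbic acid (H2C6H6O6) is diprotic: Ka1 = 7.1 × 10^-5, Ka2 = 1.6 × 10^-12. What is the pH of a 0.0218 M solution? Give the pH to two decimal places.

pH = 2.92

Since Ka1 ≫ Ka2, the first ionization dominates [H+].
Ka1 = x²/(0.0218 − x) = 7.1 × 10^-5
Solving the quadratic: x = (−Ka1 + √(Ka1² + 4·Ka1·C₀))/2 = 1.21 × 10^-3 M
pH = −log(1.21 × 10^-3) = 2.92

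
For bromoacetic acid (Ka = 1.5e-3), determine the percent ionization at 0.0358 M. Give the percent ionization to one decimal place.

18.5%

BrCH2COOH ⇌ BrCH2COO- + H+; let x = [H+] at equilibrium.
Ka = x²/(C₀ − x); solving the quadratic gives x = 6.62 × 10^-3 M.
% ionization = x/C₀ × 100% = 6.62 × 10^-3/0.0358 × 100% = 18.5%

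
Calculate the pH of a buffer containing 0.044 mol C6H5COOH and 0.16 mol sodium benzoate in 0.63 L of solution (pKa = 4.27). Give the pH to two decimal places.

pH = 4.83

Using pH = pKa + log([base]/[acid]) with [base]/[acid] = 0.16/0.044:
pH = 4.27 + (+0.561) = 4.83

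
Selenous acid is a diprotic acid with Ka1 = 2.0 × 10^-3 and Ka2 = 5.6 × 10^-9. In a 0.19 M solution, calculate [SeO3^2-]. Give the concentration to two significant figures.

First ionization gives [H+] ≈ [HSeO3-] = 1.85 × 10^-2 M.
Second step: Ka2 = [H+][SeO3^2-]/[HSeO3-] ≈ [SeO3^2-] (since [H+] ≈ [HSeO3-]).
So [SeO3^2-] ≈ Ka2.

5.6 × 10^-9 M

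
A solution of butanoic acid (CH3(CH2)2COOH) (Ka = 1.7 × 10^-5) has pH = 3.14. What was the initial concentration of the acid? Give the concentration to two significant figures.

[H+] = 10^(-3.14) = 7.24 × 10^-4 M = x
Ka = x²/(C₀ − x) ⇒ C₀ = x + x²/Ka
C₀ = 7.24 × 10^-4 + (7.24 × 10^-4)²/(1.7 × 10^-5) = 3.16 × 10^-2 M

C₀ = 3.2 × 10^-2 M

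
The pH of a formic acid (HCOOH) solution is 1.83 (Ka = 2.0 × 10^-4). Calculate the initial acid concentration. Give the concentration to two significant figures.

C₀ = 1.1 M

[H+] = 10^(-1.83) = 1.48 × 10^-2 M = x
Ka = x²/(C₀ − x) ⇒ C₀ = x + x²/Ka
C₀ = 1.48 × 10^-2 + (1.48 × 10^-2)²/(2.0 × 10^-4) = 1.11 M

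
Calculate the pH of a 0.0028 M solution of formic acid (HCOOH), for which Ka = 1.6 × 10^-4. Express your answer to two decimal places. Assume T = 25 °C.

pH = 3.23

HCOOH ⇌ HCOO- + H+
Ka = [H+]²/(0.0028 − [H+]) = 1.6 × 10^-4
Here C₀/Ka ≈ 17.5, so the small-[H+] approximation fails. Use the quadratic:
[H+] = [−0.00016 + √(0.00016² + 1.79e-06)]/2 = 5.94 × 10^-4 M
pH = −log(5.94 × 10^-4) = 3.23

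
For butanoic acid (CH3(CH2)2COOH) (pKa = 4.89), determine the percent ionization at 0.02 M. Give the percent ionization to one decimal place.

CH3(CH2)2COOH ⇌ CH3(CH2)2COO- + H+; let x = [H+] at equilibrium.
Ka = 10^(−4.89) = 1.29 × 10^-5
x ≈ √(Ka·C₀) = √(1.29 × 10^-5 × 0.02) = 5.08 × 10^-4 M
Fraction ionized = 5.08 × 10^-4 / 0.02 = 0.0254 → 2.5%

2.5%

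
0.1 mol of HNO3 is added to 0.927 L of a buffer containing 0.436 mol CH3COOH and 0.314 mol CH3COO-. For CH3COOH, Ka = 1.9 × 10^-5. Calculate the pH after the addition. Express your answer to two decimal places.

pH = 4.32

Added H+ converts CH3COO- to CH3COOH: CH3COOH → 0.536 mol, CH3COO- → 0.214 mol.
pKa = −log(1.9 × 10^-5) = 4.721
pH = pKa + log(n_CH3COO-/n_CH3COOH) = 4.721 + log(0.214/0.536) = 4.721 + (-0.399)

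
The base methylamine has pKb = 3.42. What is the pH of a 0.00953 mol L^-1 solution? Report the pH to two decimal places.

pH = 11.24

CH3NH2 + H2O ⇌ CH3NH3+ + OH-
Kb = 10^(−3.42) = 3.80 × 10^-4
From the ICE table, Kb = [OH-]²/(0.00953 − [OH-]) = 3.80 × 10^-4.
[OH-] is not negligible relative to C₀; solve [OH-]² + 0.00038·[OH-] − 3.62e-06 = 0.
[OH-] = (−Kb + √(Kb² + 4·Kb·C₀))/2 = 1.72 × 10^-3 M
pOH = 2.76, so pH = 14.00 − pOH = 11.24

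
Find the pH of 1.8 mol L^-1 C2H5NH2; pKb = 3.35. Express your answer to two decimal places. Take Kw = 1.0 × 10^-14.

C2H5NH2 + H2O ⇌ C2H5NH3+ + OH-
Kb = 10^(−3.35) = 4.47 × 10^-4
Kb = [OH-]²/(1.8 − [OH-]) = 4.47 × 10^-4
Assume [OH-] ≪ 1.8: [OH-] ≈ √(4.47 × 10^-4 × 1.8) = 2.84 × 10^-2 M
pOH = −log(2.84 × 10^-2) = 1.55; pH = 14.00 − 1.55 = 12.45

pH = 12.45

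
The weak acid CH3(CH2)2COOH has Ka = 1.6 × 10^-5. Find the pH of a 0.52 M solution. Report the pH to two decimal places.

pH = 2.54

CH3(CH2)2COOH ⇌ CH3(CH2)2COO- + H+
From the ICE table, Ka = x²/(0.52 − x) = 1.6 × 10^-5.
Since Ka ≪ C₀, x ≈ √(Ka·C₀) = 2.88 × 10^-3 M.
(x/C₀ = 0.55% < 5%, so the approximation holds.)
pH = −log(2.88 × 10^-3) = 2.54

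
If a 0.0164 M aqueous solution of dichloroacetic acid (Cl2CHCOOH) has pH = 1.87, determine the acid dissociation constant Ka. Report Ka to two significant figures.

Ka = 6.3 × 10^-2

[H+] = 10^(-1.87) = 1.35 × 10^-2 M
At equilibrium [HA] = 0.0164 − 1.35 × 10^-2 = 2.90 × 10^-3 M
Ka = [H+][A-]/[HA] = (1.35 × 10^-2)² / 2.90 × 10^-3 = 6.3 × 10^-2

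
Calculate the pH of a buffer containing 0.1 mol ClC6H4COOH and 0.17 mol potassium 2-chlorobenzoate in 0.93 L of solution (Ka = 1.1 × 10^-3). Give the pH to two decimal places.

pH = 3.19

pKa = −log(1.1 × 10^-3) = 2.959
Henderson–Hasselbalch: pH = pKa + log([ClC6H4COO-]/[ClC6H4COOH]) = 2.959 + log(0.17/0.1)
pH = 2.959 + (+0.230) = 3.19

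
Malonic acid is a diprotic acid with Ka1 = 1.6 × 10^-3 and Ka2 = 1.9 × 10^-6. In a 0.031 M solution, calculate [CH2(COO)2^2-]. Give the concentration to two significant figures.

First ionization gives [H+] ≈ [CH2(COOH)COO-] = 6.29 × 10^-3 M.
Second step: Ka2 = [H+][CH2(COO)2^2-]/[CH2(COOH)COO-] ≈ [CH2(COO)2^2-] (since [H+] ≈ [CH2(COOH)COO-]).
So [CH2(COO)2^2-] ≈ Ka2.

1.9 × 10^-6 M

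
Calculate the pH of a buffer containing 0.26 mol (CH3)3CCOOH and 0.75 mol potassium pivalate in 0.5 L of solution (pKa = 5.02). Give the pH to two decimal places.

pH = pKa + log([A⁻]/[HA]) = 5.02 + log(0.75/0.26)
pH = 5.02 + (+0.460) = 5.48

pH = 5.48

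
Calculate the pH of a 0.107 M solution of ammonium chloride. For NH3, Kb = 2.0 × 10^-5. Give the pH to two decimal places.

NH4+ is the conjugate acid of the weak base NH3.
Ka = Kw/Kb = 1.0×10^-14 / 2.0 × 10^-5 = 5.00 × 10^-10
Ka = x²/(0.107 − x) = 5.00 × 10^-10
Since Ka ≪ C₀, x ≈ √(Ka·C₀) = 7.31 × 10^-6 M.
Check: 0.0068% ionized — well under 5%, approximation valid.
pH = −log(7.31 × 10^-6) = 5.14

pH = 5.14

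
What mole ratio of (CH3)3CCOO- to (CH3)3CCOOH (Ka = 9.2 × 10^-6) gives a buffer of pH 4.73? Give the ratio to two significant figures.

pKa = -log(9.2 × 10^-6) = 5.036
pH = pKa + log(r) ⇒ log(r) = 4.73 − 5.036 = -0.306
r = [(CH3)3CCOO-]/[(CH3)3CCOOH] = 10^(-0.306) = 0.494

ratio = 0.49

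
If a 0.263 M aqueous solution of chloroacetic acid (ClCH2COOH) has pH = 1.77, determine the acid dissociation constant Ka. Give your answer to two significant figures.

Ka = 1.2 × 10^-3

[H+] = 10^(-1.77) = 1.70 × 10^-2 M
At equilibrium [HA] = 0.263 − 1.70 × 10^-2 = 2.46 × 10^-1 M
Ka = [H+][A-]/[HA] = (1.70 × 10^-2)² / 2.46 × 10^-1 = 1.2 × 10^-3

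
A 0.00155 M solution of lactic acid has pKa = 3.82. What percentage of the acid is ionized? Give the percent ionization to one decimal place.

26.7%

CH3CH(OH)COOH ⇌ CH3CH(OH)COO- + H+; let x = [H+] at equilibrium.
Ka = 10^(−3.82) = 1.51 × 10^-4
Solve x² + 0.000151x − 2.34e-07 = 0 → x = 4.14 × 10^-4 M
% ionization = x/C₀ × 100% = 4.14 × 10^-4/0.00155 × 100% = 26.7%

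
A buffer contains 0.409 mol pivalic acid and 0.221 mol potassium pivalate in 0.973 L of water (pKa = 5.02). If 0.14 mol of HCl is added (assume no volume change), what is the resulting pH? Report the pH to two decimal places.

After neutralization: n((CH3)3CCOOH) = 0.549 mol, n((CH3)3CCOO-) = 0.081 mol.
Henderson–Hasselbalch with mole ratio 0.081/0.549: pH = 5.02 + (-0.831)

pH = 4.19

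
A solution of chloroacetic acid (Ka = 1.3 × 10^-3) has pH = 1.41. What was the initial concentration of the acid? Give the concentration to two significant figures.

C₀ = 1.2 M

[H+] = 10^(-1.41) = 3.89 × 10^-2 M = x
Ka = x²/(C₀ − x) ⇒ C₀ = x + x²/Ka
C₀ = 3.89 × 10^-2 + (3.89 × 10^-2)²/(1.3 × 10^-3) = 1.20 M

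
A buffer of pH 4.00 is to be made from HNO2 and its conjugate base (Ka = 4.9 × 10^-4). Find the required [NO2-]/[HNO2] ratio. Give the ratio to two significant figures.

pKa = -log(4.9 × 10^-4) = 3.310
pH = pKa + log(r) ⇒ log(r) = 4.00 − 3.310 = +0.690
r = [NO2-]/[HNO2] = 10^(+0.690) = 4.9

ratio = 4.9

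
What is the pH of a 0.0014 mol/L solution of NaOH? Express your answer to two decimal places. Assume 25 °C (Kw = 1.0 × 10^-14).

NaOH is a strong base; [OH-] = 0.0014 M.
pOH = -log(0.0014) = 2.85
pH = 14.00 - 2.85 = 11.15

pH = 11.15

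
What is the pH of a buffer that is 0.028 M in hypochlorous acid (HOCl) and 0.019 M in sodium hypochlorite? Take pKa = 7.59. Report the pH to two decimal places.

Using pH = pKa + log([base]/[acid]) with [base]/[acid] = 0.019/0.028:
pH = 7.59 + (-0.168) = 7.42

pH = 7.42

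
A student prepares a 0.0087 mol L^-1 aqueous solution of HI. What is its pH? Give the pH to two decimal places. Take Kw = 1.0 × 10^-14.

pH = 2.06

HI is a strong acid and dissociates completely, so [H+] = 0.0087 M.
pH = -log(0.0087) = 2.06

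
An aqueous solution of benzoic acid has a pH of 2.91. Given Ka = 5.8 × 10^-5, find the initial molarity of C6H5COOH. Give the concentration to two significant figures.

[H+] = 10^(-2.91) = 1.23 × 10^-3 M = x
Ka = x²/(C₀ − x) ⇒ C₀ = x + x²/Ka
C₀ = 1.23 × 10^-3 + (1.23 × 10^-3)²/(5.8 × 10^-5) = 2.73 × 10^-2 M

C₀ = 2.7 × 10^-2 M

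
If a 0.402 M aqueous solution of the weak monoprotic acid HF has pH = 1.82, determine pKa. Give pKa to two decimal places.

[H+] = 10^(-1.82) = 1.51 × 10^-2 M
At equilibrium [HA] = 0.402 − 1.51 × 10^-2 = 3.87 × 10^-1 M
Ka = [H+][A-]/[HA] = (1.51 × 10^-2)² / 3.87 × 10^-1 = 5.89 × 10^-4
pKa = -log(5.89 × 10^-4) = 3.23

pKa = 3.23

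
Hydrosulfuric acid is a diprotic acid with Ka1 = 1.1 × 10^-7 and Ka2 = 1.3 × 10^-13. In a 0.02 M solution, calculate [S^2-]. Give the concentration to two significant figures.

First ionization gives [H+] ≈ [HS-] = 4.69 × 10^-5 M.
Second step: Ka2 = [H+][S^2-]/[HS-] ≈ [S^2-] (since [H+] ≈ [HS-]).
So [S^2-] ≈ Ka2.

1.3 × 10^-13 M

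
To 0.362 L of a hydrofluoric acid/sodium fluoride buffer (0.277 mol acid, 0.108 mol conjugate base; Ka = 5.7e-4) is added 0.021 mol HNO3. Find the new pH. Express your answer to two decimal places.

pH = 2.71

Added H+ converts F- to HF: HF → 0.298 mol, F- → 0.087 mol.
pKa = −log(5.7 × 10^-4) = 3.244
pH = pKa + log(n_F-/n_HF) = 3.244 + log(0.087/0.298) = 3.244 + (-0.535)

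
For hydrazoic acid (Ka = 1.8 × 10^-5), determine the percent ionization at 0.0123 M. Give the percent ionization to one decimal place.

HN3 ⇌ N3- + H+; let x = [H+] at equilibrium.
x ≈ √(Ka·C₀) = √(1.8 × 10^-5 × 0.0123) = 4.71 × 10^-4 M
% ionization = x/C₀ × 100% = 4.71 × 10^-4/0.0123 × 100% = 3.8%

3.8%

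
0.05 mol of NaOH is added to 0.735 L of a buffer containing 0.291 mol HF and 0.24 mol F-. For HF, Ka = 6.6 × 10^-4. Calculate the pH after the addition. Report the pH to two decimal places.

pH = 3.26

After neutralization: n(HF) = 0.241 mol, n(F-) = 0.29 mol.
pKa = −log(6.6 × 10^-4) = 3.180
pH = pKa + log(n_F-/n_HF) = 3.180 + log(0.29/0.241) = 3.180 + (+0.080)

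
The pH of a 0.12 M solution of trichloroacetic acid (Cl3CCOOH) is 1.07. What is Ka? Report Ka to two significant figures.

Ka = 2.1 × 10^-1

[H+] = 10^(-1.07) = 8.51 × 10^-2 M
At equilibrium [HA] = 0.12 − 8.51 × 10^-2 = 3.49 × 10^-2 M
Ka = [H+][A-]/[HA] = (8.51 × 10^-2)² / 3.49 × 10^-2 = 2.1 × 10^-1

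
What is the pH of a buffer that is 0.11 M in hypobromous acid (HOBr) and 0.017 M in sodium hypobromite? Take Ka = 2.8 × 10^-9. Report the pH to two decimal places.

pKa = −log(2.8 × 10^-9) = 8.553
Using pH = pKa + log([base]/[acid]) with [base]/[acid] = 0.017/0.11:
pH = 8.553 + (-0.811) = 7.74

pH = 7.74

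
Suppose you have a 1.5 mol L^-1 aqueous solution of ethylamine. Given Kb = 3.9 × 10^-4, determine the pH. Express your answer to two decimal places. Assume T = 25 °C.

pH = 12.38

C2H5NH2 + H2O ⇌ C2H5NH3+ + OH-
From the ICE table, Kb = [OH-]²/(1.5 − [OH-]) = 3.9 × 10^-4.
Since Kb ≪ C₀, [OH-] ≈ √(Kb·C₀) = 2.42 × 10^-2 M.
Check: 1.6% ionized — well under 5%, approximation valid.
pOH = −log(2.42 × 10^-2) = 1.62; pH = 14.00 − 1.62 = 12.38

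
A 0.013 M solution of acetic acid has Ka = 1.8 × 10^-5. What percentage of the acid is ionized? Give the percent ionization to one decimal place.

CH3COOH ⇌ CH3COO- + H+; let x = [H+] at equilibrium.
x ≈ √(Ka·C₀) = √(1.8 × 10^-5 × 0.013) = 4.84 × 10^-4 M
% ionization = x/C₀ × 100% = 4.84 × 10^-4/0.013 × 100% = 3.7%

3.7%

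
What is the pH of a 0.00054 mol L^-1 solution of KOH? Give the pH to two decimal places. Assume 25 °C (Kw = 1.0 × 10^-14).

pH = 10.73

KOH is a strong base; [OH-] = 0.00054 M.
pOH = -log(0.00054) = 3.27
pH = 14.00 - 3.27 = 10.73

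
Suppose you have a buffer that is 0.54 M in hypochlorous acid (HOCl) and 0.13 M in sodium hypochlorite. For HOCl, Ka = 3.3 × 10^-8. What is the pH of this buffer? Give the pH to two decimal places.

pKa = −log(3.3 × 10^-8) = 7.481
Henderson–Hasselbalch: pH = pKa + log([OCl-]/[HOCl]) = 7.481 + log(0.13/0.54)
pH = 7.481 + (-0.618) = 6.86

pH = 6.86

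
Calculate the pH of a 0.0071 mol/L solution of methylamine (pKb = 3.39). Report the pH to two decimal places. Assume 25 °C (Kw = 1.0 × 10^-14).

CH3NH2 + H2O ⇌ CH3NH3+ + OH-
Kb = 10^(−3.39) = 4.07 × 10^-4
From the ICE table, Kb = x²/(0.0071 − x) = 4.07 × 10^-4.
Here C₀/Kb ≈ 17.4, so the small-x approximation fails. Use the quadratic:
x = (−Kb + √(Kb² + 4·Kb·C₀))/2 = 1.51 × 10^-3 M
pOH = −log(1.51 × 10^-3) = 2.82; pH = 14.00 − 2.82 = 11.18

pH = 11.18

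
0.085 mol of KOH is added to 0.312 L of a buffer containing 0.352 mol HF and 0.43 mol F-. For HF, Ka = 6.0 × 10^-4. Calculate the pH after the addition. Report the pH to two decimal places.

OH- converts HF to F-: HF → 0.267 mol, F- → 0.515 mol.
pKa = −log(6.0 × 10^-4) = 3.222
pH = pKa + log([A⁻]/[HA]) = 3.222 + log(0.515/0.267) = 3.222 +0.285

pH = 3.51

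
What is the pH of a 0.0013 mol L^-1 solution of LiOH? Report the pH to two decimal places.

pH = 11.11

LiOH is a strong base; [OH-] = 0.0013 M.
pOH = -log(0.0013) = 2.89
pH = 14.00 - 2.89 = 11.11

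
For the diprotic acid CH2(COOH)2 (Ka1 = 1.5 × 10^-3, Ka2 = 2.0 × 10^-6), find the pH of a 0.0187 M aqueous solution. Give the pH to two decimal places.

Since Ka1 ≫ Ka2, the first ionization dominates [H+].
Ka1 = x²/(0.0187 − x) = 1.5 × 10^-3
Solving the quadratic: x = (−Ka1 + √(Ka1² + 4·Ka1·C₀))/2 = 4.60 × 10^-3 M
pH = −log(4.60 × 10^-3) = 2.34

pH = 2.34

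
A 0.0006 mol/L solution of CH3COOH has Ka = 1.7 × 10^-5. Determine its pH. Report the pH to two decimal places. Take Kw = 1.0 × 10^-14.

pH = 4.03

CH3COOH ⇌ CH3COO- + H+
From the ICE table, Ka = [H+]²/(0.0006 − [H+]) = 1.7 × 10^-5.
Here C₀/Ka ≈ 35.3, so the small-[H+] approximation fails. Use the quadratic:
[H+] = (−Ka + √(Ka² + 4·Ka·C₀))/2 = 9.29 × 10^-5 M
pH = −log[H+] = −log(9.29 × 10^-5) = 4.03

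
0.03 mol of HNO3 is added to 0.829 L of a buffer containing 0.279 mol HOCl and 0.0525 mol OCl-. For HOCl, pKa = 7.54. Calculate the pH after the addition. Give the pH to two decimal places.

Added H+ converts OCl- to HOCl: HOCl → 0.309 mol, OCl- → 0.0225 mol.
pH = pKa + log(n_OCl-/n_HOCl) = 7.54 + log(0.0225/0.309) = 7.54 + (-1.138)

pH = 6.40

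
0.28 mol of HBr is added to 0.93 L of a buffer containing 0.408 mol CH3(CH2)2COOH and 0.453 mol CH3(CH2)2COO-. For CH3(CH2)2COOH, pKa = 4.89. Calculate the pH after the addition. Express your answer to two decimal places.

Added H+ converts CH3(CH2)2COO- to CH3(CH2)2COOH: CH3(CH2)2COOH → 0.688 mol, CH3(CH2)2COO- → 0.173 mol.
pH = pKa + log([A⁻]/[HA]) = 4.89 + log(0.173/0.688) = 4.89 -0.600

pH = 4.29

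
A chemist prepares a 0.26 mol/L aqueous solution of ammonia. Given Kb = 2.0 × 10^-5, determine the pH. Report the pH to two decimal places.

pH = 11.36

NH3 + H2O ⇌ NH4+ + OH-
From the ICE table, Kb = x²/(0.26 − x) = 2.0 × 10^-5.
Since Kb ≪ C₀, x ≈ √(Kb·C₀) = 2.28 × 10^-3 M.
Check: 0.88% ionized — well under 5%, approximation valid.
pOH = 2.64, so pH = 14.00 − pOH = 11.36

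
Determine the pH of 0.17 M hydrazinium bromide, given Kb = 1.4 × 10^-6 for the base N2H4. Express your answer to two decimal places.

pH = 4.46

N2H5+ is the conjugate acid of the weak base N2H4.
Ka = Kw/Kb = 1.0×10^-14 / 1.4 × 10^-6 = 7.14 × 10^-9
From the ICE table, Ka = [H+]²/(0.17 − [H+]) = 7.14 × 10^-9.
Since Ka ≪ C₀, [H+] ≈ √(Ka·C₀) = 3.48 × 10^-5 M.
pH = −log[H+] = −log(3.48 × 10^-5) = 4.46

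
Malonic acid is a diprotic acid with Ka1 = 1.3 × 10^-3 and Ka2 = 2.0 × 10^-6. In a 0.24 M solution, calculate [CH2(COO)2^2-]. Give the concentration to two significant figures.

First ionization gives [H+] ≈ [CH2(COOH)COO-] = 1.70 × 10^-2 M.
Second step: Ka2 = [H+][CH2(COO)2^2-]/[CH2(COOH)COO-] ≈ [CH2(COO)2^2-] (since [H+] ≈ [CH2(COOH)COO-]).
So [CH2(COO)2^2-] ≈ Ka2.

2.0 × 10^-6 M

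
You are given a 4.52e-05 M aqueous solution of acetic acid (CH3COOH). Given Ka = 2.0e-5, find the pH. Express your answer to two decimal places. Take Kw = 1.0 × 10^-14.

pH = 4.66

CH3COOH ⇌ CH3COO- + H+
From the ICE table, Ka = x²/(4.52e-05 − x) = 2.0 × 10^-5.
Here C₀/Ka ≈ 2.26, so the small-x approximation fails. Use the quadratic:
x = [−2e-05 + √(2e-05² + 3.62e-09)]/2 = 2.17 × 10^-5 M
pH = −log(2.17 × 10^-5) = 4.66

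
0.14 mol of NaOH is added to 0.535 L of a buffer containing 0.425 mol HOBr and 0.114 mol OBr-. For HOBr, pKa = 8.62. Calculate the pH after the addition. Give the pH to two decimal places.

pH = 8.57

OH- converts HOBr to OBr-: HOBr → 0.285 mol, OBr- → 0.254 mol.
pH = pKa + log([A⁻]/[HA]) = 8.62 + log(0.254/0.285) = 8.62 -0.050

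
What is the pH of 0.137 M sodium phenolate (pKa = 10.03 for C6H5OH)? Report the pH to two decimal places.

C6H5O- is the conjugate base of the weak acid C6H5OH.
Ka = 10^(−10.03) = 9.33 × 10^-11
Kb = Kw/Ka = 1.0×10^-14 / 9.33 × 10^-11 = 1.07 × 10^-4
From the ICE table, Kb = [OH-]²/(0.137 − [OH-]) = 1.07 × 10^-4.
Neglecting [OH-] in the denominator: [OH-] = √(1.07 × 10^-4 × 0.137) = 3.83 × 10^-3 M
Check: 2.8% ionized — well under 5%, approximation valid.
pOH = −log(3.83 × 10^-3) = 2.42; pH = 14.00 − 2.42 = 11.58

pH = 11.58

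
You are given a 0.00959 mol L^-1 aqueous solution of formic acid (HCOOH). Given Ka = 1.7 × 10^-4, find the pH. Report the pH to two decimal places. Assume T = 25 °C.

pH = 2.92

HCOOH ⇌ HCOO- + H+
From the ICE table, Ka = [H+]²/(0.00959 − [H+]) = 1.7 × 10^-4.
Here C₀/Ka ≈ 56.4, so the small-[H+] approximation fails. Use the quadratic:
[H+] = [−0.00017 + √(0.00017² + 6.52e-06)]/2 = 1.19 × 10^-3 M
pH = −log(1.19 × 10^-3) = 2.92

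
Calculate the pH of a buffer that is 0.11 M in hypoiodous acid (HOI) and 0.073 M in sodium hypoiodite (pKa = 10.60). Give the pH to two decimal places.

Henderson–Hasselbalch: pH = pKa + log([OI-]/[HOI]) = 10.60 + log(0.073/0.11)
pH = 10.60 + (-0.178) = 10.42

pH = 10.42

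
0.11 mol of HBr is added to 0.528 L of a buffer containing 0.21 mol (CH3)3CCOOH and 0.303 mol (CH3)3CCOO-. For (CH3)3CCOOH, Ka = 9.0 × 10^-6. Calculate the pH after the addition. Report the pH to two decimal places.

pH = 4.83

After neutralization: n((CH3)3CCOOH) = 0.32 mol, n((CH3)3CCOO-) = 0.193 mol.
pKa = −log(9.0 × 10^-6) = 5.046
pH = pKa + log(n_(CH3)3CCOO-/n_(CH3)3CCOOH) = 5.046 + log(0.193/0.32) = 5.046 + (-0.220)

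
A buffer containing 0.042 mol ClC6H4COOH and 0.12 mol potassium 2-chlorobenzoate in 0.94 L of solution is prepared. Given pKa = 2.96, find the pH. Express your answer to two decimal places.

pH = 3.42

pH = pKa + log([A⁻]/[HA]) = 2.96 + log(0.12/0.042)
pH = 2.96 + (+0.456) = 3.42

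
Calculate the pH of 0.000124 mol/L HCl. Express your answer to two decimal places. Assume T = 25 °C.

HCl is a strong acid and dissociates completely, so [H+] = 0.000124 M.
pH = -log(0.000124) = 3.91

pH = 3.91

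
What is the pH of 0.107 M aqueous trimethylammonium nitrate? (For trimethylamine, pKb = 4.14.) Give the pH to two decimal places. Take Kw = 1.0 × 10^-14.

pH = 5.42

(CH3)3NH+ is the conjugate acid of the weak base (CH3)3N.
Kb = 10^(−4.14) = 7.24 × 10^-5
Ka = Kw/Kb = 1.0×10^-14 / 7.24 × 10^-5 = 1.38 × 10^-10
Ka = x²/(0.107 − x) = 1.38 × 10^-10
Neglecting x in the denominator: x = √(1.38 × 10^-10 × 0.107) = 3.84 × 10^-6 M
Check: 0.0036% ionized — well under 5%, approximation valid.
pH = −log(3.84 × 10^-6) = 5.42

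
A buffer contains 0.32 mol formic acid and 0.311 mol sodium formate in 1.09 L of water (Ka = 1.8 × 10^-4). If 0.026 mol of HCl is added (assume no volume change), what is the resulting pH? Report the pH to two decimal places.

Added H+ converts HCOO- to HCOOH: HCOOH → 0.346 mol, HCOO- → 0.285 mol.
pKa = −log(1.8 × 10^-4) = 3.745
pH = pKa + log(n_HCOO-/n_HCOOH) = 3.745 + log(0.285/0.346) = 3.745 + (-0.084)

pH = 3.66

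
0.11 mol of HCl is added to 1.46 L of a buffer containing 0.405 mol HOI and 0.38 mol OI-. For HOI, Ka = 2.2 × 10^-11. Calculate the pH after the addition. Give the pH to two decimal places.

pH = 10.38

After neutralization: n(HOI) = 0.515 mol, n(OI-) = 0.27 mol.
pKa = −log(2.2 × 10^-11) = 10.658
pH = pKa + log(n_OI-/n_HOI) = 10.658 + log(0.27/0.515) = 10.658 + (-0.280)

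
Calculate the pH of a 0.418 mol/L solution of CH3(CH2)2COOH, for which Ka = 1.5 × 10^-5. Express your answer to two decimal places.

pH = 2.60

CH3(CH2)2COOH ⇌ CH3(CH2)2COO- + H+
Ka = [H+]²/(0.418 − [H+]) = 1.5 × 10^-5
Assume [H+] ≪ 0.418: [H+] ≈ √(1.5 × 10^-5 × 0.418) = 2.50 × 10^-3 M
Check: 0.6% ionized — well under 5%, approximation valid.
pH = −log(2.50 × 10^-3) = 2.60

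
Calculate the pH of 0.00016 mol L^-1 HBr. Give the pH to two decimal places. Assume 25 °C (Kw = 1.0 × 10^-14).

pH = 3.80

HBr is a strong acid and dissociates completely, so [H+] = 0.00016 M.
pH = -log(0.00016) = 3.80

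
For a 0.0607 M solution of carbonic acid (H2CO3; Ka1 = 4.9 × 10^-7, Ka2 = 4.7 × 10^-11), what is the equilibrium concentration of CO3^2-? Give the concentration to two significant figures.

First ionization gives [H+] ≈ [HCO3-] = 1.72 × 10^-4 M.
Second step: Ka2 = [H+][CO3^2-]/[HCO3-] ≈ [CO3^2-] (since [H+] ≈ [HCO3-]).
So [CO3^2-] ≈ Ka2.

4.7 × 10^-11 M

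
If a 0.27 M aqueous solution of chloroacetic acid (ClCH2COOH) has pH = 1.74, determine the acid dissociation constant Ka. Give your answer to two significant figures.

[H+] = 10^(-1.74) = 1.82 × 10^-2 M
At equilibrium [HA] = 0.27 − 1.82 × 10^-2 = 2.52 × 10^-1 M
Ka = [H+][A-]/[HA] = (1.82 × 10^-2)² / 2.52 × 10^-1 = 1.3 × 10^-3

Ka = 1.3 × 10^-3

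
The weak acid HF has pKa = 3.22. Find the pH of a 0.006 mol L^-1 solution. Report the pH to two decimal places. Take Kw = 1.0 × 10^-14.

pH = 2.79

HF ⇌ F- + H+
Ka = 10^(−3.22) = 6.03 × 10^-4
From the ICE table, Ka = [H+]²/(0.006 − [H+]) = 6.03 × 10^-4.
[H+] is not negligible relative to C₀; solve [H+]² + 0.000603·[H+] − 3.62e-06 = 0.
[H+] = (−Ka + √(Ka² + 4·Ka·C₀))/2 = 1.62 × 10^-3 M
pH = −log[H+] = −log(1.62 × 10^-3) = 2.79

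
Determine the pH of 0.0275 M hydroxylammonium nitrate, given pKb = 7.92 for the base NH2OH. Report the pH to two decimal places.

NH3OH+ is the conjugate acid of the weak base NH2OH.
Kb = 10^(−7.92) = 1.20 × 10^-8
Ka = Kw/Kb = 1.0×10^-14 / 1.20 × 10^-8 = 8.33 × 10^-7
Ka = [H+]²/(0.0275 − [H+]) = 8.33 × 10^-7
Neglecting [H+] in the denominator: [H+] = √(8.33 × 10^-7 × 0.0275) = 1.51 × 10^-4 M
Check: 0.55% ionized — well under 5%, approximation valid.
pH = −log(1.51 × 10^-4) = 3.82

pH = 3.82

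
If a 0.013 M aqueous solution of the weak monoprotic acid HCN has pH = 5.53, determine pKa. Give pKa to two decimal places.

pKa = 9.17

[H+] = 10^(-5.53) = 2.95 × 10^-6 M
At equilibrium [HA] = 0.013 − 2.95 × 10^-6 = 1.30 × 10^-2 M
Ka = [H+][A-]/[HA] = (2.95 × 10^-6)² / 1.30 × 10^-2 = 6.69 × 10^-10
pKa = -log(6.69 × 10^-10) = 9.17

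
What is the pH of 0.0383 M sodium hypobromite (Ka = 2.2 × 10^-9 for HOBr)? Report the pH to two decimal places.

pH = 10.62

OBr- is the conjugate base of the weak acid HOBr.
Kb = Kw/Ka = 1.0×10^-14 / 2.2 × 10^-9 = 4.55 × 10^-6
Kb = [OH-]²/(0.0383 − [OH-]) = 4.55 × 10^-6
Neglecting [OH-] in the denominator: [OH-] = √(4.55 × 10^-6 × 0.0383) = 4.17 × 10^-4 M
Check: 1.1% ionized — well under 5%, approximation valid.
pOH = 3.38, so pH = 14.00 − pOH = 10.62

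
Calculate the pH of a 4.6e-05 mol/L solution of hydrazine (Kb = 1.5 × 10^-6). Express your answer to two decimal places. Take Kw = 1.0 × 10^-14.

pH = 8.88

N2H4 + H2O ⇌ N2H5+ + OH-
From the ICE table, Kb = [OH-]²/(4.6e-05 − [OH-]) = 1.5 × 10^-6.
[OH-] is not negligible relative to C₀; solve [OH-]² + 1.5e-06·[OH-] − 6.9e-11 = 0.
[OH-] = (−Kb + √(Kb² + 4·Kb·C₀))/2 = 7.59 × 10^-6 M
pOH = −log(7.59 × 10^-6) = 5.12; pH = 14.00 − 5.12 = 8.88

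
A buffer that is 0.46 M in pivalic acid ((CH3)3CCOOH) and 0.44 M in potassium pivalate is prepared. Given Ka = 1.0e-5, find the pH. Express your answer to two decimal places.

pKa = −log(1.0 × 10^-5) = 5.000
Using pH = pKa + log([base]/[acid]) with [base]/[acid] = 0.44/0.46:
pH = 5.000 + (-0.019) = 4.98

pH = 4.98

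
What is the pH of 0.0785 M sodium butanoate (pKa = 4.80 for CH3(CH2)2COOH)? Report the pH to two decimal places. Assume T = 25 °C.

pH = 8.85

CH3(CH2)2COO- is the conjugate base of the weak acid CH3(CH2)2COOH.
Ka = 10^(−4.80) = 1.58 × 10^-5
Kb = Kw/Ka = 1.0×10^-14 / 1.58 × 10^-5 = 6.33 × 10^-10
Kb = x²/(0.0785 − x) = 6.33 × 10^-10
Since Kb ≪ C₀, x ≈ √(Kb·C₀) = 7.05 × 10^-6 M.
Check: 0.009% ionized — well under 5%, approximation valid.
pOH = 5.15, so pH = 14.00 − pOH = 8.85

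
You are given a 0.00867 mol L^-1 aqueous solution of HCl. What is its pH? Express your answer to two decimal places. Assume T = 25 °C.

HCl is a strong acid and dissociates completely, so [H+] = 0.00867 M.
pH = -log(0.00867) = 2.06

pH = 2.06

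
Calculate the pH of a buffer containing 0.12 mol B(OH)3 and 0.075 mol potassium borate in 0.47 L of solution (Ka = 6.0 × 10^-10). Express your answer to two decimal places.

pH = 9.02

pKa = −log(6.0 × 10^-10) = 9.222
Henderson–Hasselbalch: pH = pKa + log([B(OH)4-]/[B(OH)3]) = 9.222 + log(0.075/0.12)
pH = 9.222 + (-0.204) = 9.02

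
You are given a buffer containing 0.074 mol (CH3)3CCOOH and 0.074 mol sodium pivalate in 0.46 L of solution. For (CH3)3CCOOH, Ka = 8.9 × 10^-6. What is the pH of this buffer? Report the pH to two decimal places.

pH = 5.05

pKa = −log(8.9 × 10^-6) = 5.051
Henderson–Hasselbalch: pH = pKa + log([(CH3)3CCOO-]/[(CH3)3CCOOH]) = 5.051 + log(0.074/0.074)
pH = 5.051 + (+0.000) = 5.05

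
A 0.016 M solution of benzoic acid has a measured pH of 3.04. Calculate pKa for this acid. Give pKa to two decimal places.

[H+] = 10^(-3.04) = 9.12 × 10^-4 M
At equilibrium [HA] = 0.016 − 9.12 × 10^-4 = 1.51 × 10^-2 M
Ka = [H+][A-]/[HA] = (9.12 × 10^-4)² / 1.51 × 10^-2 = 5.51 × 10^-5
pKa = -log(5.51 × 10^-5) = 4.26

pKa = 4.26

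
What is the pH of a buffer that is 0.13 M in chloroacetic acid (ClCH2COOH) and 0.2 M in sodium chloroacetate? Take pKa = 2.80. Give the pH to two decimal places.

Using pH = pKa + log([base]/[acid]) with [base]/[acid] = 0.2/0.13:
pH = 2.80 + (+0.187) = 2.99

pH = 2.99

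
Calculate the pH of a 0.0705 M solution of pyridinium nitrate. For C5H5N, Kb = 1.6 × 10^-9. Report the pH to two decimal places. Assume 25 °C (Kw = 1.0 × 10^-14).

C5H5NH+ is the conjugate acid of the weak base C5H5N.
Ka = Kw/Kb = 1.0×10^-14 / 1.6 × 10^-9 = 6.25 × 10^-6
Ka = x²/(0.0705 − x) = 6.25 × 10^-6
Since Ka ≪ C₀, x ≈ √(Ka·C₀) = 6.64 × 10^-4 M.
Check: 0.94% ionized — well under 5%, approximation valid.
pH = −log(6.64 × 10^-4) = 3.18

pH = 3.18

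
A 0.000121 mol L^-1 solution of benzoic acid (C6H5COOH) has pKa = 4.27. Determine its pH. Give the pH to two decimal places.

pH = 4.24

C6H5COOH ⇌ C6H5COO- + H+
Ka = 10^(−4.27) = 5.37 × 10^-5
Ka = x²/(0.000121 − x) = 5.37 × 10^-5
x is not negligible relative to C₀; solve x² + 5.37e-05·x − 6.5e-09 = 0.
x = (−Ka + √(Ka² + 4·Ka·C₀))/2 = 5.81 × 10^-5 M
pH = −log(5.81 × 10^-5) = 4.24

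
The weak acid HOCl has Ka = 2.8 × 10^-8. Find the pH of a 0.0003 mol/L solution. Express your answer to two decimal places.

HOCl ⇌ OCl- + H+
From the ICE table, Ka = [H+]²/(0.0003 − [H+]) = 2.8 × 10^-8.
Assume [H+] ≪ 0.0003: [H+] ≈ √(2.8 × 10^-8 × 0.0003) = 2.90 × 10^-6 M
([H+]/C₀ = 0.97% < 5%, so the approximation holds.)
pH = −log[H+] = −log(2.90 × 10^-6) = 5.54

pH = 5.54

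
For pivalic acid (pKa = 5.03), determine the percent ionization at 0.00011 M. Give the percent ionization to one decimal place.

25.2%

(CH3)3CCOOH ⇌ (CH3)3CCOO- + H+; let x = [H+] at equilibrium.
Ka = 10^(−5.03) = 9.33 × 10^-6
Ka = x²/(C₀ − x); solving the quadratic gives x = 2.77 × 10^-5 M.
Fraction ionized = 2.77 × 10^-5 / 0.00011 = 0.2518 → 25.2%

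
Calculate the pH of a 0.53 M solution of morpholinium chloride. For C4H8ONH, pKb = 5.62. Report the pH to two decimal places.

pH = 4.33

C4H8ONH2+ is the conjugate acid of the weak base C4H8ONH.
Kb = 10^(−5.62) = 2.40 × 10^-6
Ka = Kw/Kb = 1.0×10^-14 / 2.40 × 10^-6 = 4.17 × 10^-9
From the ICE table, Ka = [H+]²/(0.53 − [H+]) = 4.17 × 10^-9.
Neglecting [H+] in the denominator: [H+] = √(4.17 × 10^-9 × 0.53) = 4.70 × 10^-5 M
Check: 0.0089% ionized — well under 5%, approximation valid.
pH = −log(4.70 × 10^-5) = 4.33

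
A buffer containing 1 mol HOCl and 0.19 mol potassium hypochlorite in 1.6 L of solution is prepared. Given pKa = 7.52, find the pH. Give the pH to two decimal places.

Using pH = pKa + log([base]/[acid]) with [base]/[acid] = 0.19/1:
pH = 7.52 + (-0.721) = 6.80

pH = 6.80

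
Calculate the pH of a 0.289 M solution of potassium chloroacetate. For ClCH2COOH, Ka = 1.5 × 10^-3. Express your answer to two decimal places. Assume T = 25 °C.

ClCH2COO- is the conjugate base of the weak acid ClCH2COOH.
Kb = Kw/Ka = 1.0×10^-14 / 1.5 × 10^-3 = 6.67 × 10^-12
Let x = [OH-] at equilibrium. Kb = x²/(0.289 − x).
Since Kb ≪ C₀, x ≈ √(Kb·C₀) = 1.39 × 10^-6 M.
(x/C₀ = 0.00048% < 5%, so the approximation holds.)
pOH = −log(1.39 × 10^-6) = 5.86; pH = 14.00 − 5.86 = 8.14

pH = 8.14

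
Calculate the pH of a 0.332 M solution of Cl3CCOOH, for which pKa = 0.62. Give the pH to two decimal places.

Cl3CCOOH ⇌ Cl3CCOO- + H+
Ka = 10^(−0.62) = 2.40 × 10^-1
Let x = [H+] at equilibrium. Ka = x²/(0.332 − x).
x is not negligible relative to C₀; solve x² + 0.24·x − 0.0797 = 0.
x = (−Ka + √(Ka² + 4·Ka·C₀))/2 = 1.87 × 10^-1 M
pH = −log[H+] = −log(1.87 × 10^-1) = 0.73

pH = 0.73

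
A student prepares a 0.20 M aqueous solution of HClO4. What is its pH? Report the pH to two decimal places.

HClO4 is a strong acid and dissociates completely, so [H+] = 0.20 M.
pH = -log(0.2) = 0.70

pH = 0.70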